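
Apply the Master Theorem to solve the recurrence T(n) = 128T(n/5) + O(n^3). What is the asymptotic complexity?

Master Theorem for T(n) = 128T(n/5) + O(n^3):

a = 128, b = 5, c = 3
log_b(a) = log_5(128) = 3.0147

Case 1: c = 3 < log_5(128) = 3.0147
T(n) = O(n^(log_5 128))

For T(n) = 128T(n/5) + O(n^3): log_5(128) = 3.0147. This is Case 1 of the Master Theorem (c < log_b(a), work dominated by leaves), giving O(n^(log_5 128)).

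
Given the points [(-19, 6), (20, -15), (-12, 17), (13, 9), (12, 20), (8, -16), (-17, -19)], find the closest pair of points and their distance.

Computing all pairwise distances among 7 points:

d((-19, 6), (20, -15)) = 44.2945
d((-19, 6), (-12, 17)) = 13.0384
d((-19, 6), (13, 9)) = 32.1403
d((-19, 6), (12, 20)) = 34.0147
d((-19, 6), (8, -16)) = 34.8281
d((-19, 6), (-17, -19)) = 25.0799
d((20, -15), (-12, 17)) = 45.2548
d((20, -15), (13, 9)) = 25.0
d((20, -15), (12, 20)) = 35.9026
d((20, -15), (8, -16)) = 12.0416
d((20, -15), (-17, -19)) = 37.2156
d((-12, 17), (13, 9)) = 26.2488
d((-12, 17), (12, 20)) = 24.1868
d((-12, 17), (8, -16)) = 38.5876
d((-12, 17), (-17, -19)) = 36.3456
d((13, 9), (12, 20)) = 11.0454 <-- minimum
d((13, 9), (8, -16)) = 25.4951
d((13, 9), (-17, -19)) = 41.0366
d((12, 20), (8, -16)) = 36.2215
d((12, 20), (-17, -19)) = 48.6004
d((8, -16), (-17, -19)) = 25.1794

Closest pair: (13, 9) and (12, 20) with distance 11.0454

The closest pair is (13, 9) and (12, 20) with Euclidean distance 11.0454. For 7 points, brute-force pairwise comparison is shown above. For large n, the divide-and-conquer algorithm (sort by x, recurse on halves, check the dividing strip) achieves O(n log n).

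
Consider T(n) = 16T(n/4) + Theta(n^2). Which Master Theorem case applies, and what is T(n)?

Master Theorem for T(n) = 16T(n/4) + O(n^2):

a = 16, b = 4, c = 2
log_b(a) = log_4(16) = 2.0000

Case 2: c = 2 = log_4(16) = 2.0000
T(n) = O(n^2 log n) = O(n^2 log n)

For T(n) = 16T(n/4) + O(n^2): log_4(16) = 2.0000. This is Case 2 of the Master Theorem (c = log_b(a), equal work at all levels), giving O(n^2 log n).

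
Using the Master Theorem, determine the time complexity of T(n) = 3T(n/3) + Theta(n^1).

Master Theorem for T(n) = 3T(n/3) + O(n^1):

a = 3, b = 3, c = 1
log_b(a) = log_3(3) = 1.0000

Case 2: c = 1 = log_3(3) = 1.0000
T(n) = O(n^1 log n) = O(n log n)

For T(n) = 3T(n/3) + O(n^1): log_3(3) = 1.0000. This is Case 2 of the Master Theorem (c = log_b(a), equal work at all levels), giving O(n log n).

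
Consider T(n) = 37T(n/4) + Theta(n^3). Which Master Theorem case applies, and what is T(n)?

Master Theorem for T(n) = 37T(n/4) + O(n^3):

a = 37, b = 4, c = 3
log_b(a) = log_4(37) = 2.6047

Case 3: c = 3 > log_4(37) = 2.6047
T(n) = O(n^3) = O(n^3)

For T(n) = 37T(n/4) + O(n^3): log_4(37) = 2.6047. This is Case 3 of the Master Theorem (c > log_b(a), work dominated by root), giving O(n^3).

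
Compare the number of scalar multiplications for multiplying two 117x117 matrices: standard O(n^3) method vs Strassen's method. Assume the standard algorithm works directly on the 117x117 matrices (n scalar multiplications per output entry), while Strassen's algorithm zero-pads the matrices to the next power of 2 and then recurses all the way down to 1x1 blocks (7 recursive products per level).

Matrix multiplication for 117x117 matrices:

Strassen's algorithm requires power-of-2 dimensions. Pad 117x117 to 128x128 (next power of 2).

Standard algorithm: 117^3 = 1601613 multiplications
Strassen's algorithm: 7^(log2(128)) = 7^7 = 823543 multiplications
Savings: 1601613 - 823543 = 778070 multiplications

Standard: 1601613 multiplications (117^3). Strassen: 823543 multiplications (7^7, after padding to 128x128). Strassen reduces 8 recursive multiplications to 7 at each level.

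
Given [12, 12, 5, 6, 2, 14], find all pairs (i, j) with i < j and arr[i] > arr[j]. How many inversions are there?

Finding inversions in [12, 12, 5, 6, 2, 14]:

(0, 2): arr[0]=12 > arr[2]=5
(0, 3): arr[0]=12 > arr[3]=6
(0, 4): arr[0]=12 > arr[4]=2
(1, 2): arr[1]=12 > arr[2]=5
(1, 3): arr[1]=12 > arr[3]=6
(1, 4): arr[1]=12 > arr[4]=2
(2, 4): arr[2]=5 > arr[4]=2
(3, 4): arr[3]=6 > arr[4]=2

Total inversions: 8

The array has 8 inversion(s): (0,2), (0,3), (0,4), (1,2), (1,3), (1,4), (2,4), (3,4). Each pair (i,j) satisfies i < j and arr[i] > arr[j].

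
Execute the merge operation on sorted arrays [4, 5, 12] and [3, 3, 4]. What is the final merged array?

Merging process:

Compare 4 vs 3: take 3 from right. Merged: [3]
Compare 4 vs 3: take 3 from right. Merged: [3, 3]
Compare 4 vs 4: take 4 from left. Merged: [3, 3, 4]
Compare 5 vs 4: take 4 from right. Merged: [3, 3, 4, 4]
Append remaining from left: [5, 12]. Merged: [3, 3, 4, 4, 5, 12]

Final merged array: [3, 3, 4, 4, 5, 12]
Total comparisons: 4

The merged array is [3, 3, 4, 4, 5, 12], requiring 4 comparisons. The merge step runs in O(n) time where n is the total number of elements.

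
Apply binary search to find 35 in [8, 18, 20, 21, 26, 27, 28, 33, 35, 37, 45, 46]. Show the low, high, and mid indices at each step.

Binary search for 35 in [8, 18, 20, 21, 26, 27, 28, 33, 35, 37, 45, 46]:

lo=0, hi=11, mid=5, arr[mid]=27 -> 27 < 35, search right half
lo=6, hi=11, mid=8, arr[mid]=35 -> Found target at index 8!

Binary search finds 35 at index 8 after 2 comparisons. The search repeatedly halves the search space by comparing with the middle element.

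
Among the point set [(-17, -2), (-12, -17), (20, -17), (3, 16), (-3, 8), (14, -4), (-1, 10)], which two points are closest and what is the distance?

Computing all pairwise distances among 7 points:

d((-17, -2), (-12, -17)) = 15.8114
d((-17, -2), (20, -17)) = 39.9249
d((-17, -2), (3, 16)) = 26.9072
d((-17, -2), (-3, 8)) = 17.2047
d((-17, -2), (14, -4)) = 31.0644
d((-17, -2), (-1, 10)) = 20.0
d((-12, -17), (20, -17)) = 32.0
d((-12, -17), (3, 16)) = 36.2491
d((-12, -17), (-3, 8)) = 26.5707
d((-12, -17), (14, -4)) = 29.0689
d((-12, -17), (-1, 10)) = 29.1548
d((20, -17), (3, 16)) = 37.1214
d((20, -17), (-3, 8)) = 33.9706
d((20, -17), (14, -4)) = 14.3178
d((20, -17), (-1, 10)) = 34.2053
d((3, 16), (-3, 8)) = 10.0
d((3, 16), (14, -4)) = 22.8254
d((3, 16), (-1, 10)) = 7.2111
d((-3, 8), (14, -4)) = 20.8087
d((-3, 8), (-1, 10)) = 2.8284 <-- minimum
d((14, -4), (-1, 10)) = 20.5183

Closest pair: (-3, 8) and (-1, 10) with distance 2.8284

The closest pair is (-3, 8) and (-1, 10) with Euclidean distance 2.8284. For 7 points, brute-force pairwise comparison is shown above. For large n, the divide-and-conquer algorithm (sort by x, recurse on halves, check the dividing strip) achieves O(n log n).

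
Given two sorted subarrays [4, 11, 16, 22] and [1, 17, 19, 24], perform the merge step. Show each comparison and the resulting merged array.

Merging process:

Compare 4 vs 1: take 1 from right. Merged: [1]
Compare 4 vs 17: take 4 from left. Merged: [1, 4]
Compare 11 vs 17: take 11 from left. Merged: [1, 4, 11]
Compare 16 vs 17: take 16 from left. Merged: [1, 4, 11, 16]
Compare 22 vs 17: take 17 from right. Merged: [1, 4, 11, 16, 17]
Compare 22 vs 19: take 19 from right. Merged: [1, 4, 11, 16, 17, 19]
Compare 22 vs 24: take 22 from left. Merged: [1, 4, 11, 16, 17, 19, 22]
Append remaining from right: [24]. Merged: [1, 4, 11, 16, 17, 19, 22, 24]

Final merged array: [1, 4, 11, 16, 17, 19, 22, 24]
Total comparisons: 7

The merged array is [1, 4, 11, 16, 17, 19, 22, 24], requiring 7 comparisons. The merge step runs in O(n) time where n is the total number of elements.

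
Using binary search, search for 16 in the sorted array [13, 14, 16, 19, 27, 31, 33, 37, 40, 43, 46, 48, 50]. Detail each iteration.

Binary search for 16 in [13, 14, 16, 19, 27, 31, 33, 37, 40, 43, 46, 48, 50]:

lo=0, hi=12, mid=6, arr[mid]=33 -> 33 > 16, search left half
lo=0, hi=5, mid=2, arr[mid]=16 -> Found target at index 2!

Binary search finds 16 at index 2 after 2 comparisons. The search repeatedly halves the search space by comparing with the middle element.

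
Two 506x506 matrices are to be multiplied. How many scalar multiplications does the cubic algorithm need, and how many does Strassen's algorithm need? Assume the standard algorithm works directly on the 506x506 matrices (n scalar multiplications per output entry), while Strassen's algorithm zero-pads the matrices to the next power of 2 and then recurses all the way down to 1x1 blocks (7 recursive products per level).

Matrix multiplication for 506x506 matrices:

Strassen's algorithm requires power-of-2 dimensions. Pad 506x506 to 512x512 (next power of 2).

Standard algorithm: 506^3 = 129554216 multiplications
Strassen's algorithm: 7^(log2(512)) = 7^9 = 40353607 multiplications
Savings: 129554216 - 40353607 = 89200609 multiplications

Standard: 129554216 multiplications (506^3). Strassen: 40353607 multiplications (7^9, after padding to 512x512). Strassen reduces 8 recursive multiplications to 7 at each level.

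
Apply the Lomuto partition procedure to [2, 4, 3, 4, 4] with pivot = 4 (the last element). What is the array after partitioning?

Lomuto partition with pivot = 4:

Initial array: [2, 4, 3, 4, 4]

arr[0]=2 <= 4: swap with position 0, array becomes [2, 4, 3, 4, 4]
arr[1]=4 <= 4: swap with position 1, array becomes [2, 4, 3, 4, 4]
arr[2]=3 <= 4: swap with position 2, array becomes [2, 4, 3, 4, 4]
arr[3]=4 <= 4: swap with position 3, array becomes [2, 4, 3, 4, 4]

Place pivot at position 4: [2, 4, 3, 4, 4]
Pivot position: 4

After partitioning with pivot 4, the array becomes [2, 4, 3, 4, 4]. The pivot is placed at index 4. All elements to the left of the pivot are <= 4, and all elements to the right are > 4.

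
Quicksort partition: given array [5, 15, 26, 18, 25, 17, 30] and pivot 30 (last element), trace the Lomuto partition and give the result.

Lomuto partition with pivot = 30:

Initial array: [5, 15, 26, 18, 25, 17, 30]

arr[0]=5 <= 30: swap with position 0, array becomes [5, 15, 26, 18, 25, 17, 30]
arr[1]=15 <= 30: swap with position 1, array becomes [5, 15, 26, 18, 25, 17, 30]
arr[2]=26 <= 30: swap with position 2, array becomes [5, 15, 26, 18, 25, 17, 30]
arr[3]=18 <= 30: swap with position 3, array becomes [5, 15, 26, 18, 25, 17, 30]
arr[4]=25 <= 30: swap with position 4, array becomes [5, 15, 26, 18, 25, 17, 30]
arr[5]=17 <= 30: swap with position 5, array becomes [5, 15, 26, 18, 25, 17, 30]

Place pivot at position 6: [5, 15, 26, 18, 25, 17, 30]
Pivot position: 6

After partitioning with pivot 30, the array becomes [5, 15, 26, 18, 25, 17, 30]. The pivot is placed at index 6. All elements to the left of the pivot are <= 30, and all elements to the right are > 30.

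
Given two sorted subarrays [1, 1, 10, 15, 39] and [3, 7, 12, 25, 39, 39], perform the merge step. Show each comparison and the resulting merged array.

Merging process:

Compare 1 vs 3: take 1 from left. Merged: [1]
Compare 1 vs 3: take 1 from left. Merged: [1, 1]
Compare 10 vs 3: take 3 from right. Merged: [1, 1, 3]
Compare 10 vs 7: take 7 from right. Merged: [1, 1, 3, 7]
Compare 10 vs 12: take 10 from left. Merged: [1, 1, 3, 7, 10]
Compare 15 vs 12: take 12 from right. Merged: [1, 1, 3, 7, 10, 12]
Compare 15 vs 25: take 15 from left. Merged: [1, 1, 3, 7, 10, 12, 15]
Compare 39 vs 25: take 25 from right. Merged: [1, 1, 3, 7, 10, 12, 15, 25]
Compare 39 vs 39: take 39 from left. Merged: [1, 1, 3, 7, 10, 12, 15, 25, 39]
Append remaining from right: [39, 39]. Merged: [1, 1, 3, 7, 10, 12, 15, 25, 39, 39, 39]

Final merged array: [1, 1, 3, 7, 10, 12, 15, 25, 39, 39, 39]
Total comparisons: 9

The merged array is [1, 1, 3, 7, 10, 12, 15, 25, 39, 39, 39], requiring 9 comparisons. The merge step runs in O(n) time where n is the total number of elements.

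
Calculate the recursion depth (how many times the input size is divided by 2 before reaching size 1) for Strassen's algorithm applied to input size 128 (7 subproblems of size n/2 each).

For divide and conquer with division factor 2:

Problem sizes at each level:
Level 0: 128
Level 1: 64
Level 2: 32
Level 3: 16
Level 4: 8
Level 5: 4
Level 6: 2
Level 7: 1

The root is level 0 and the size-1 base case is level 7 (the tree spans levels 0 through 7, i.e. 8 levels counting the root), so the depth is the number of divisions: log_2(128) = 7

The recursion tree depth is log_2(128) = 7. At each level, the problem size is divided by 2, so it takes 7 divisions to reduce to a base case of size 1. The algorithm makes 7 recursive calls at each level.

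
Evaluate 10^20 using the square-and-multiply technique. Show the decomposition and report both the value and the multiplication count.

Computing 10^20 by squaring (build up from 10^1; each line after the first costs one multiplication):

10^1 = 10
10^2 = (10^1)^2 = 10^2 = 100
10^4 = (10^2)^2 = 100^2 = 10000
10^5 = 10 * 10^4 = 10 * 10000 = 100000
10^10 = (10^5)^2 = 100000^2 = 10000000000
10^20 = (10^10)^2 = 10000000000^2 = 100000000000000000000

Result: 100000000000000000000
Multiplications needed: 5 (5 lines after 10^1)

10^20 = 100000000000000000000. Using exponentiation by squaring, this requires 5 multiplications. The key idea: if the exponent is even, square the half-power; if odd, multiply by the base once.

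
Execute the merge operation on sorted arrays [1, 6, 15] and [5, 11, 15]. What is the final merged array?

Merging process:

Compare 1 vs 5: take 1 from left. Merged: [1]
Compare 6 vs 5: take 5 from right. Merged: [1, 5]
Compare 6 vs 11: take 6 from left. Merged: [1, 5, 6]
Compare 15 vs 11: take 11 from right. Merged: [1, 5, 6, 11]
Compare 15 vs 15: take 15 from left. Merged: [1, 5, 6, 11, 15]
Append remaining from right: [15]. Merged: [1, 5, 6, 11, 15, 15]

Final merged array: [1, 5, 6, 11, 15, 15]
Total comparisons: 5

The merged array is [1, 5, 6, 11, 15, 15], requiring 5 comparisons. The merge step runs in O(n) time where n is the total number of elements.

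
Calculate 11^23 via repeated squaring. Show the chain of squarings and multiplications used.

Computing 11^23 by squaring (build up from 11^1; each line after the first costs one multiplication):

11^1 = 11
11^2 = (11^1)^2 = 11^2 = 121
11^4 = (11^2)^2 = 121^2 = 14641
11^5 = 11 * 11^4 = 11 * 14641 = 161051
11^10 = (11^5)^2 = 161051^2 = 25937424601
11^11 = 11 * 11^10 = 11 * 25937424601 = 285311670611
11^22 = (11^11)^2 = 285311670611^2 = 81402749386839761113321
11^23 = 11 * 11^22 = 11 * 81402749386839761113321 = 895430243255237372246531

Result: 895430243255237372246531
Multiplications needed: 7 (7 lines after 11^1)

11^23 = 895430243255237372246531. Using exponentiation by squaring, this requires 7 multiplications. The key idea: if the exponent is even, square the half-power; if odd, multiply by the base once.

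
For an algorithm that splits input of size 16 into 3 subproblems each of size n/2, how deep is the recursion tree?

For divide and conquer with division factor 2:

Problem sizes at each level:
Level 0: 16
Level 1: 8
Level 2: 4
Level 3: 2
Level 4: 1

The root is level 0 and the size-1 base case is level 4 (the tree spans levels 0 through 4, i.e. 5 levels counting the root), so the depth is the number of divisions: log_2(16) = 4

The recursion tree depth is log_2(16) = 4. At each level, the problem size is divided by 2, so it takes 4 divisions to reduce to a base case of size 1. The algorithm makes 3 recursive calls at each level.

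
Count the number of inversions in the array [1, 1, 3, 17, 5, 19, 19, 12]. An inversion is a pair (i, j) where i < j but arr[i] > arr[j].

Finding inversions in [1, 1, 3, 17, 5, 19, 19, 12]:

(3, 4): arr[3]=17 > arr[4]=5
(3, 7): arr[3]=17 > arr[7]=12
(5, 7): arr[5]=19 > arr[7]=12
(6, 7): arr[6]=19 > arr[7]=12

Total inversions: 4

The array has 4 inversion(s): (3,4), (3,7), (5,7), (6,7). Each pair (i,j) satisfies i < j and arr[i] > arr[j].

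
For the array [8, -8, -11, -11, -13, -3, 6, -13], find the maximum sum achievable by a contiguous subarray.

Using Kadane's algorithm on [8, -8, -11, -11, -13, -3, 6, -13]:

Scanning through the array:
Position 1 (value -8): max_ending_here = 0, max_so_far = 8
Position 2 (value -11): max_ending_here = -11, max_so_far = 8
Position 3 (value -11): max_ending_here = -11, max_so_far = 8
Position 4 (value -13): max_ending_here = -13, max_so_far = 8
Position 5 (value -3): max_ending_here = -3, max_so_far = 8
Position 6 (value 6): max_ending_here = 6, max_so_far = 8
Position 7 (value -13): max_ending_here = -7, max_so_far = 8

Maximum subarray: [8]
Maximum sum: 8

The maximum subarray is [8] with sum 8. This subarray runs from index 0 to index 0.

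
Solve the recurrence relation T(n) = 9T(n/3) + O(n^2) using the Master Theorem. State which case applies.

Master Theorem for T(n) = 9T(n/3) + O(n^2):

a = 9, b = 3, c = 2
log_b(a) = log_3(9) = 2.0000

Case 2: c = 2 = log_3(9) = 2.0000
T(n) = O(n^2 log n) = O(n^2 log n)

For T(n) = 9T(n/3) + O(n^2): log_3(9) = 2.0000. This is Case 2 of the Master Theorem (c = log_b(a), equal work at all levels), giving O(n^2 log n).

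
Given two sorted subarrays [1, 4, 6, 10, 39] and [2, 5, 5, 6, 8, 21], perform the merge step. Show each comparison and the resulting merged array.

Merging process:

Compare 1 vs 2: take 1 from left. Merged: [1]
Compare 4 vs 2: take 2 from right. Merged: [1, 2]
Compare 4 vs 5: take 4 from left. Merged: [1, 2, 4]
Compare 6 vs 5: take 5 from right. Merged: [1, 2, 4, 5]
Compare 6 vs 5: take 5 from right. Merged: [1, 2, 4, 5, 5]
Compare 6 vs 6: take 6 from left. Merged: [1, 2, 4, 5, 5, 6]
Compare 10 vs 6: take 6 from right. Merged: [1, 2, 4, 5, 5, 6, 6]
Compare 10 vs 8: take 8 from right. Merged: [1, 2, 4, 5, 5, 6, 6, 8]
Compare 10 vs 21: take 10 from left. Merged: [1, 2, 4, 5, 5, 6, 6, 8, 10]
Compare 39 vs 21: take 21 from right. Merged: [1, 2, 4, 5, 5, 6, 6, 8, 10, 21]
Append remaining from left: [39]. Merged: [1, 2, 4, 5, 5, 6, 6, 8, 10, 21, 39]

Final merged array: [1, 2, 4, 5, 5, 6, 6, 8, 10, 21, 39]
Total comparisons: 10

The merged array is [1, 2, 4, 5, 5, 6, 6, 8, 10, 21, 39], requiring 10 comparisons. The merge step runs in O(n) time where n is the total number of elements.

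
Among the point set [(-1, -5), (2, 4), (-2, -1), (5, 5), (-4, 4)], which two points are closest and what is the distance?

Computing all pairwise distances among 5 points:

d((-1, -5), (2, 4)) = 9.4868
d((-1, -5), (-2, -1)) = 4.1231
d((-1, -5), (5, 5)) = 11.6619
d((-1, -5), (-4, 4)) = 9.4868
d((2, 4), (-2, -1)) = 6.4031
d((2, 4), (5, 5)) = 3.1623 <-- minimum
d((2, 4), (-4, 4)) = 6.0
d((-2, -1), (5, 5)) = 9.2195
d((-2, -1), (-4, 4)) = 5.3852
d((5, 5), (-4, 4)) = 9.0554

Closest pair: (2, 4) and (5, 5) with distance 3.1623

The closest pair is (2, 4) and (5, 5) with Euclidean distance 3.1623. For 5 points, brute-force pairwise comparison is shown above. For large n, the divide-and-conquer algorithm (sort by x, recurse on halves, check the dividing strip) achieves O(n log n).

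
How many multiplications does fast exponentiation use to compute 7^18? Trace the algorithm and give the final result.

Computing 7^18 by squaring (build up from 7^1; each line after the first costs one multiplication):

7^1 = 7
7^2 = (7^1)^2 = 7^2 = 49
7^4 = (7^2)^2 = 49^2 = 2401
7^8 = (7^4)^2 = 2401^2 = 5764801
7^9 = 7 * 7^8 = 7 * 5764801 = 40353607
7^18 = (7^9)^2 = 40353607^2 = 1628413597910449

Result: 1628413597910449
Multiplications needed: 5 (5 lines after 7^1)

7^18 = 1628413597910449. Using exponentiation by squaring, this requires 5 multiplications. The key idea: if the exponent is even, square the half-power; if odd, multiply by the base once.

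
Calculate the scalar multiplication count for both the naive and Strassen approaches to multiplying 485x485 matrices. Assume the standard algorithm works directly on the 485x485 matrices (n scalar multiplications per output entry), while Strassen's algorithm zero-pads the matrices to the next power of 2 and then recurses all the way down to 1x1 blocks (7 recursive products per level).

Matrix multiplication for 485x485 matrices:

Strassen's algorithm requires power-of-2 dimensions. Pad 485x485 to 512x512 (next power of 2).

Standard algorithm: 485^3 = 114084125 multiplications
Strassen's algorithm: 7^(log2(512)) = 7^9 = 40353607 multiplications
Savings: 114084125 - 40353607 = 73730518 multiplications

Standard: 114084125 multiplications (485^3). Strassen: 40353607 multiplications (7^9, after padding to 512x512). Strassen reduces 8 recursive multiplications to 7 at each level.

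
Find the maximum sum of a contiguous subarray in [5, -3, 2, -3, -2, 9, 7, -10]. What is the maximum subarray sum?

Using Kadane's algorithm on [5, -3, 2, -3, -2, 9, 7, -10]:

Scanning through the array:
Position 1 (value -3): max_ending_here = 2, max_so_far = 5
Position 2 (value 2): max_ending_here = 4, max_so_far = 5
Position 3 (value -3): max_ending_here = 1, max_so_far = 5
Position 4 (value -2): max_ending_here = -1, max_so_far = 5
Position 5 (value 9): max_ending_here = 9, max_so_far = 9
Position 6 (value 7): max_ending_here = 16, max_so_far = 16
Position 7 (value -10): max_ending_here = 6, max_so_far = 16

Maximum subarray: [9, 7]
Maximum sum: 16

The maximum subarray is [9, 7] with sum 16. This subarray runs from index 5 to index 6.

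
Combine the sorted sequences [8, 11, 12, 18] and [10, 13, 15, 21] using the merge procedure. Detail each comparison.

Merging process:

Compare 8 vs 10: take 8 from left. Merged: [8]
Compare 11 vs 10: take 10 from right. Merged: [8, 10]
Compare 11 vs 13: take 11 from left. Merged: [8, 10, 11]
Compare 12 vs 13: take 12 from left. Merged: [8, 10, 11, 12]
Compare 18 vs 13: take 13 from right. Merged: [8, 10, 11, 12, 13]
Compare 18 vs 15: take 15 from right. Merged: [8, 10, 11, 12, 13, 15]
Compare 18 vs 21: take 18 from left. Merged: [8, 10, 11, 12, 13, 15, 18]
Append remaining from right: [21]. Merged: [8, 10, 11, 12, 13, 15, 18, 21]

Final merged array: [8, 10, 11, 12, 13, 15, 18, 21]
Total comparisons: 7

The merged array is [8, 10, 11, 12, 13, 15, 18, 21], requiring 7 comparisons. The merge step runs in O(n) time where n is the total number of elements.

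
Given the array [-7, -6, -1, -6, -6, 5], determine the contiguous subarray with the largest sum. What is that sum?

Using Kadane's algorithm on [-7, -6, -1, -6, -6, 5]:

Scanning through the array:
Position 1 (value -6): max_ending_here = -6, max_so_far = -6
Position 2 (value -1): max_ending_here = -1, max_so_far = -1
Position 3 (value -6): max_ending_here = -6, max_so_far = -1
Position 4 (value -6): max_ending_here = -6, max_so_far = -1
Position 5 (value 5): max_ending_here = 5, max_so_far = 5

Maximum subarray: [5]
Maximum sum: 5

The maximum subarray is [5] with sum 5. This subarray runs from index 5 to index 5.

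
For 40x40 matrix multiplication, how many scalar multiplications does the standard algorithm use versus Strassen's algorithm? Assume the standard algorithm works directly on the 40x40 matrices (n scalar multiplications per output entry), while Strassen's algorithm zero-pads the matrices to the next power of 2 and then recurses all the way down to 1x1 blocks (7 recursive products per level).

Matrix multiplication for 40x40 matrices:

Strassen's algorithm requires power-of-2 dimensions. Pad 40x40 to 64x64 (next power of 2).

Standard algorithm: 40^3 = 64000 multiplications
Strassen's algorithm: 7^(log2(64)) = 7^6 = 117649 multiplications
Difference: 64000 - 117649 = -53649 (Strassen uses MORE here due to padding overhead — for small or just-over-power-of-2 n, padding can outweigh the per-level savings)

Standard: 64000 multiplications (40^3). Strassen: 117649 multiplications (7^6, after padding to 64x64). Strassen reduces 8 recursive multiplications to 7 at each level.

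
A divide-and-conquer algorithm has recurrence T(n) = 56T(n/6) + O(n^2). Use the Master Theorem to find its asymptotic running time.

Master Theorem for T(n) = 56T(n/6) + O(n^2):

a = 56, b = 6, c = 2
log_b(a) = log_6(56) = 2.2466

Case 1: c = 2 < log_6(56) = 2.2466
T(n) = O(n^(log_6 56))

For T(n) = 56T(n/6) + O(n^2): log_6(56) = 2.2466. This is Case 1 of the Master Theorem (c < log_b(a), work dominated by leaves), giving O(n^(log_6 56)).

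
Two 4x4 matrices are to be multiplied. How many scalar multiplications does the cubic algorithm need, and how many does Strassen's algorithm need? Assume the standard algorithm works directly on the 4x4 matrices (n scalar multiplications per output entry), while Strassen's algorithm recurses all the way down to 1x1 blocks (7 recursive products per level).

Matrix multiplication for 4x4 matrices:

Standard algorithm: 4^3 = 64 multiplications
Strassen's algorithm: 7^(log2(4)) = 7^2 = 49 multiplications
Savings: 64 - 49 = 15 multiplications

Standard: 64 multiplications (4^3). Strassen: 49 multiplications (7^2). Strassen reduces 8 recursive multiplications to 7 at each level.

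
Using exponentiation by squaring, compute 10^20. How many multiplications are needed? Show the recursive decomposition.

Computing 10^20 by squaring (build up from 10^1; each line after the first costs one multiplication):

10^1 = 10
10^2 = (10^1)^2 = 10^2 = 100
10^4 = (10^2)^2 = 100^2 = 10000
10^5 = 10 * 10^4 = 10 * 10000 = 100000
10^10 = (10^5)^2 = 100000^2 = 10000000000
10^20 = (10^10)^2 = 10000000000^2 = 100000000000000000000

Result: 100000000000000000000
Multiplications needed: 5 (5 lines after 10^1)

10^20 = 100000000000000000000. Using exponentiation by squaring, this requires 5 multiplications. The key idea: if the exponent is even, square the half-power; if odd, multiply by the base once.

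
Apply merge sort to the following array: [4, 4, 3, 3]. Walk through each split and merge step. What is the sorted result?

Merge sort trace:

Split: [4, 4, 3, 3] -> [4, 4] and [3, 3]
  Split: [4, 4] -> [4] and [4]
  Merge: [4] + [4] -> [4, 4]
  Split: [3, 3] -> [3] and [3]
  Merge: [3] + [3] -> [3, 3]
Merge: [4, 4] + [3, 3] -> [3, 3, 4, 4]

Final sorted array: [3, 3, 4, 4]

The merge sort proceeds by recursively splitting the array and merging sorted halves.
After all merges, the sorted array is [3, 3, 4, 4].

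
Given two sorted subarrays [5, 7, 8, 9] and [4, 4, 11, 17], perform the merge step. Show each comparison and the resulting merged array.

Merging process:

Compare 5 vs 4: take 4 from right. Merged: [4]
Compare 5 vs 4: take 4 from right. Merged: [4, 4]
Compare 5 vs 11: take 5 from left. Merged: [4, 4, 5]
Compare 7 vs 11: take 7 from left. Merged: [4, 4, 5, 7]
Compare 8 vs 11: take 8 from left. Merged: [4, 4, 5, 7, 8]
Compare 9 vs 11: take 9 from left. Merged: [4, 4, 5, 7, 8, 9]
Append remaining from right: [11, 17]. Merged: [4, 4, 5, 7, 8, 9, 11, 17]

Final merged array: [4, 4, 5, 7, 8, 9, 11, 17]
Total comparisons: 6

The merged array is [4, 4, 5, 7, 8, 9, 11, 17], requiring 6 comparisons. The merge step runs in O(n) time where n is the total number of elements.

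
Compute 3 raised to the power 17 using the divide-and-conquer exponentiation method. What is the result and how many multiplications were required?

Computing 3^17 by squaring (build up from 3^1; each line after the first costs one multiplication):

3^1 = 3
3^2 = (3^1)^2 = 3^2 = 9
3^4 = (3^2)^2 = 9^2 = 81
3^8 = (3^4)^2 = 81^2 = 6561
3^16 = (3^8)^2 = 6561^2 = 43046721
3^17 = 3 * 3^16 = 3 * 43046721 = 129140163

Result: 129140163
Multiplications needed: 5 (5 lines after 3^1)

3^17 = 129140163. Using exponentiation by squaring, this requires 5 multiplications. The key idea: if the exponent is even, square the half-power; if odd, multiply by the base once.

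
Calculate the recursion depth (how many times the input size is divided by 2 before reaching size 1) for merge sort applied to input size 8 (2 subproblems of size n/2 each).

For divide and conquer with division factor 2:

Problem sizes at each level:
Level 0: 8
Level 1: 4
Level 2: 2
Level 3: 1

The root is level 0 and the size-1 base case is level 3 (the tree spans levels 0 through 3, i.e. 4 levels counting the root), so the depth is the number of divisions: log_2(8) = 3

The recursion tree depth is log_2(8) = 3. At each level, the problem size is divided by 2, so it takes 3 divisions to reduce to a base case of size 1. The algorithm makes 2 recursive calls at each level.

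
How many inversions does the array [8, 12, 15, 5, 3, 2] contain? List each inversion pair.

Finding inversions in [8, 12, 15, 5, 3, 2]:

(0, 3): arr[0]=8 > arr[3]=5
(0, 4): arr[0]=8 > arr[4]=3
(0, 5): arr[0]=8 > arr[5]=2
(1, 3): arr[1]=12 > arr[3]=5
(1, 4): arr[1]=12 > arr[4]=3
(1, 5): arr[1]=12 > arr[5]=2
(2, 3): arr[2]=15 > arr[3]=5
(2, 4): arr[2]=15 > arr[4]=3
(2, 5): arr[2]=15 > arr[5]=2
(3, 4): arr[3]=5 > arr[4]=3
(3, 5): arr[3]=5 > arr[5]=2
(4, 5): arr[4]=3 > arr[5]=2

Total inversions: 12

The array has 12 inversion(s): (0,3), (0,4), (0,5), (1,3), (1,4), (1,5), (2,3), (2,4), (2,5), (3,4), (3,5), (4,5). Each pair (i,j) satisfies i < j and arr[i] > arr[j].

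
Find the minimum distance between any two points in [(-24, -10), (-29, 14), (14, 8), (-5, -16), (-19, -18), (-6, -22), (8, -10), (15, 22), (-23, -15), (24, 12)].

Computing all pairwise distances among 10 points:

d((-24, -10), (-29, 14)) = 24.5153
d((-24, -10), (14, 8)) = 42.0476
d((-24, -10), (-5, -16)) = 19.9249
d((-24, -10), (-19, -18)) = 9.434
d((-24, -10), (-6, -22)) = 21.6333
d((-24, -10), (8, -10)) = 32.0
d((-24, -10), (15, 22)) = 50.448
d((-24, -10), (-23, -15)) = 5.099
d((-24, -10), (24, 12)) = 52.8015
d((-29, 14), (14, 8)) = 43.4166
d((-29, 14), (-5, -16)) = 38.4187
d((-29, 14), (-19, -18)) = 33.5261
d((-29, 14), (-6, -22)) = 42.72
d((-29, 14), (8, -10)) = 44.1022
d((-29, 14), (15, 22)) = 44.7214
d((-29, 14), (-23, -15)) = 29.6142
d((-29, 14), (24, 12)) = 53.0377
d((14, 8), (-5, -16)) = 30.6105
d((14, 8), (-19, -18)) = 42.0119
d((14, 8), (-6, -22)) = 36.0555
d((14, 8), (8, -10)) = 18.9737
d((14, 8), (15, 22)) = 14.0357
d((14, 8), (-23, -15)) = 43.566
d((14, 8), (24, 12)) = 10.7703
d((-5, -16), (-19, -18)) = 14.1421
d((-5, -16), (-6, -22)) = 6.0828
d((-5, -16), (8, -10)) = 14.3178
d((-5, -16), (15, 22)) = 42.9418
d((-5, -16), (-23, -15)) = 18.0278
d((-5, -16), (24, 12)) = 40.3113
d((-19, -18), (-6, -22)) = 13.6015
d((-19, -18), (8, -10)) = 28.1603
d((-19, -18), (15, 22)) = 52.4976
d((-19, -18), (-23, -15)) = 5.0 <-- minimum
d((-19, -18), (24, 12)) = 52.4309
d((-6, -22), (8, -10)) = 18.4391
d((-6, -22), (15, 22)) = 48.7545
d((-6, -22), (-23, -15)) = 18.3848
d((-6, -22), (24, 12)) = 45.3431
d((8, -10), (15, 22)) = 32.7567
d((8, -10), (-23, -15)) = 31.4006
d((8, -10), (24, 12)) = 27.2029
d((15, 22), (-23, -15)) = 53.0377
d((15, 22), (24, 12)) = 13.4536
d((-23, -15), (24, 12)) = 54.2033

Closest pair: (-19, -18) and (-23, -15) with distance 5.0

The closest pair is (-19, -18) and (-23, -15) with Euclidean distance 5.0. For 10 points, brute-force pairwise comparison is shown above. For large n, the divide-and-conquer algorithm (sort by x, recurse on halves, check the dividing strip) achieves O(n log n).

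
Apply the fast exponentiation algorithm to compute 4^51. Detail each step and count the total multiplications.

Computing 4^51 by squaring (build up from 4^1; each line after the first costs one multiplication):

4^1 = 4
4^2 = (4^1)^2 = 4^2 = 16
4^3 = 4 * 4^2 = 4 * 16 = 64
4^6 = (4^3)^2 = 64^2 = 4096
4^12 = (4^6)^2 = 4096^2 = 16777216
4^24 = (4^12)^2 = 16777216^2 = 281474976710656
4^25 = 4 * 4^24 = 4 * 281474976710656 = 1125899906842624
4^50 = (4^25)^2 = 1125899906842624^2 = 1267650600228229401496703205376
4^51 = 4 * 4^50 = 4 * 1267650600228229401496703205376 = 5070602400912917605986812821504

Result: 5070602400912917605986812821504
Multiplications needed: 8 (8 lines after 4^1)

4^51 = 5070602400912917605986812821504. Using exponentiation by squaring, this requires 8 multiplications. The key idea: if the exponent is even, square the half-power; if odd, multiply by the base once.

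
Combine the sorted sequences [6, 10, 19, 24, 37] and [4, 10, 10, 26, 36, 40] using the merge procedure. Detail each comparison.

Merging process:

Compare 6 vs 4: take 4 from right. Merged: [4]
Compare 6 vs 10: take 6 from left. Merged: [4, 6]
Compare 10 vs 10: take 10 from left. Merged: [4, 6, 10]
Compare 19 vs 10: take 10 from right. Merged: [4, 6, 10, 10]
Compare 19 vs 10: take 10 from right. Merged: [4, 6, 10, 10, 10]
Compare 19 vs 26: take 19 from left. Merged: [4, 6, 10, 10, 10, 19]
Compare 24 vs 26: take 24 from left. Merged: [4, 6, 10, 10, 10, 19, 24]
Compare 37 vs 26: take 26 from right. Merged: [4, 6, 10, 10, 10, 19, 24, 26]
Compare 37 vs 36: take 36 from right. Merged: [4, 6, 10, 10, 10, 19, 24, 26, 36]
Compare 37 vs 40: take 37 from left. Merged: [4, 6, 10, 10, 10, 19, 24, 26, 36, 37]
Append remaining from right: [40]. Merged: [4, 6, 10, 10, 10, 19, 24, 26, 36, 37, 40]

Final merged array: [4, 6, 10, 10, 10, 19, 24, 26, 36, 37, 40]
Total comparisons: 10

The merged array is [4, 6, 10, 10, 10, 19, 24, 26, 36, 37, 40], requiring 10 comparisons. The merge step runs in O(n) time where n is the total number of elements.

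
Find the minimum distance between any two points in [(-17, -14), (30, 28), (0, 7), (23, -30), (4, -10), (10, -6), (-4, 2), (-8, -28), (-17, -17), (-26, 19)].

Computing all pairwise distances among 10 points:

d((-17, -14), (30, 28)) = 63.0317
d((-17, -14), (0, 7)) = 27.0185
d((-17, -14), (23, -30)) = 43.0813
d((-17, -14), (4, -10)) = 21.3776
d((-17, -14), (10, -6)) = 28.1603
d((-17, -14), (-4, 2)) = 20.6155
d((-17, -14), (-8, -28)) = 16.6433
d((-17, -14), (-17, -17)) = 3.0 <-- minimum
d((-17, -14), (-26, 19)) = 34.2053
d((30, 28), (0, 7)) = 36.6197
d((30, 28), (23, -30)) = 58.4209
d((30, 28), (4, -10)) = 46.0435
d((30, 28), (10, -6)) = 39.4462
d((30, 28), (-4, 2)) = 42.8019
d((30, 28), (-8, -28)) = 67.6757
d((30, 28), (-17, -17)) = 65.0692
d((30, 28), (-26, 19)) = 56.7186
d((0, 7), (23, -30)) = 43.566
d((0, 7), (4, -10)) = 17.4642
d((0, 7), (10, -6)) = 16.4012
d((0, 7), (-4, 2)) = 6.4031
d((0, 7), (-8, -28)) = 35.9026
d((0, 7), (-17, -17)) = 29.4109
d((0, 7), (-26, 19)) = 28.6356
d((23, -30), (4, -10)) = 27.5862
d((23, -30), (10, -6)) = 27.2947
d((23, -30), (-4, 2)) = 41.8688
d((23, -30), (-8, -28)) = 31.0644
d((23, -30), (-17, -17)) = 42.0595
d((23, -30), (-26, 19)) = 69.2965
d((4, -10), (10, -6)) = 7.2111
d((4, -10), (-4, 2)) = 14.4222
d((4, -10), (-8, -28)) = 21.6333
d((4, -10), (-17, -17)) = 22.1359
d((4, -10), (-26, 19)) = 41.7253
d((10, -6), (-4, 2)) = 16.1245
d((10, -6), (-8, -28)) = 28.4253
d((10, -6), (-17, -17)) = 29.1548
d((10, -6), (-26, 19)) = 43.8292
d((-4, 2), (-8, -28)) = 30.2655
d((-4, 2), (-17, -17)) = 23.0217
d((-4, 2), (-26, 19)) = 27.8029
d((-8, -28), (-17, -17)) = 14.2127
d((-8, -28), (-26, 19)) = 50.3289
d((-17, -17), (-26, 19)) = 37.108

Closest pair: (-17, -14) and (-17, -17) with distance 3.0

The closest pair is (-17, -14) and (-17, -17) with Euclidean distance 3.0. For 10 points, brute-force pairwise comparison is shown above. For large n, the divide-and-conquer algorithm (sort by x, recurse on halves, check the dividing strip) achieves O(n log n).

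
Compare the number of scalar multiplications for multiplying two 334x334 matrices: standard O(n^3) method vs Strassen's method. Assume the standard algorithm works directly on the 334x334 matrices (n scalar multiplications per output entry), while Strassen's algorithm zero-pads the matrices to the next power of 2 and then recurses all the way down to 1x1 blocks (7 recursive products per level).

Matrix multiplication for 334x334 matrices:

Strassen's algorithm requires power-of-2 dimensions. Pad 334x334 to 512x512 (next power of 2).

Standard algorithm: 334^3 = 37259704 multiplications
Strassen's algorithm: 7^(log2(512)) = 7^9 = 40353607 multiplications
Difference: 37259704 - 40353607 = -3093903 (Strassen uses MORE here due to padding overhead — for small or just-over-power-of-2 n, padding can outweigh the per-level savings)

Standard: 37259704 multiplications (334^3). Strassen: 40353607 multiplications (7^9, after padding to 512x512). Strassen reduces 8 recursive multiplications to 7 at each level.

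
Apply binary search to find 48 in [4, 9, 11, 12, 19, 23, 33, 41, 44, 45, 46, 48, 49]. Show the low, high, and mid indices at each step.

Binary search for 48 in [4, 9, 11, 12, 19, 23, 33, 41, 44, 45, 46, 48, 49]:

lo=0, hi=12, mid=6, arr[mid]=33 -> 33 < 48, search right half
lo=7, hi=12, mid=9, arr[mid]=45 -> 45 < 48, search right half
lo=10, hi=12, mid=11, arr[mid]=48 -> Found target at index 11!

Binary search finds 48 at index 11 after 3 comparisons. The search repeatedly halves the search space by comparing with the middle element.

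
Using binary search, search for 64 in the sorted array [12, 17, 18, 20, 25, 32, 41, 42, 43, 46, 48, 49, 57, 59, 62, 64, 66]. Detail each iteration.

Binary search for 64 in [12, 17, 18, 20, 25, 32, 41, 42, 43, 46, 48, 49, 57, 59, 62, 64, 66]:

lo=0, hi=16, mid=8, arr[mid]=43 -> 43 < 64, search right half
lo=9, hi=16, mid=12, arr[mid]=57 -> 57 < 64, search right half
lo=13, hi=16, mid=14, arr[mid]=62 -> 62 < 64, search right half
lo=15, hi=16, mid=15, arr[mid]=64 -> Found target at index 15!

Binary search finds 64 at index 15 after 4 comparisons. The search repeatedly halves the search space by comparing with the middle element.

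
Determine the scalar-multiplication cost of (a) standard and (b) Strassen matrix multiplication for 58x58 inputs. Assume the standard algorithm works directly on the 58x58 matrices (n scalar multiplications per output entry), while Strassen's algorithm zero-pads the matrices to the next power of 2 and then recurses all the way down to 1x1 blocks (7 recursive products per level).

Matrix multiplication for 58x58 matrices:

Strassen's algorithm requires power-of-2 dimensions. Pad 58x58 to 64x64 (next power of 2).

Standard algorithm: 58^3 = 195112 multiplications
Strassen's algorithm: 7^(log2(64)) = 7^6 = 117649 multiplications
Savings: 195112 - 117649 = 77463 multiplications

Standard: 195112 multiplications (58^3). Strassen: 117649 multiplications (7^6, after padding to 64x64). Strassen reduces 8 recursive multiplications to 7 at each level.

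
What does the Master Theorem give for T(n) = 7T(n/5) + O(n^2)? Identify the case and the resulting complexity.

Master Theorem for T(n) = 7T(n/5) + O(n^2):

a = 7, b = 5, c = 2
log_b(a) = log_5(7) = 1.2091

Case 3: c = 2 > log_5(7) = 1.2091
T(n) = O(n^2) = O(n^2)

For T(n) = 7T(n/5) + O(n^2): log_5(7) = 1.2091. This is Case 3 of the Master Theorem (c > log_b(a), work dominated by root), giving O(n^2).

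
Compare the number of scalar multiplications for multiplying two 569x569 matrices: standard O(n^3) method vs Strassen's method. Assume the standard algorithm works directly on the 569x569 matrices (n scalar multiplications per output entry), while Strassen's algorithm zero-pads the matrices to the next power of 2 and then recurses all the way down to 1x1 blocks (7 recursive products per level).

Matrix multiplication for 569x569 matrices:

Strassen's algorithm requires power-of-2 dimensions. Pad 569x569 to 1024x1024 (next power of 2).

Standard algorithm: 569^3 = 184220009 multiplications
Strassen's algorithm: 7^(log2(1024)) = 7^10 = 282475249 multiplications
Difference: 184220009 - 282475249 = -98255240 (Strassen uses MORE here due to padding overhead — for small or just-over-power-of-2 n, padding can outweigh the per-level savings)

Standard: 184220009 multiplications (569^3). Strassen: 282475249 multiplications (7^10, after padding to 1024x1024). Strassen reduces 8 recursive multiplications to 7 at each level.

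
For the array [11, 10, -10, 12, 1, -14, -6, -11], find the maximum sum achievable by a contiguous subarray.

Using Kadane's algorithm on [11, 10, -10, 12, 1, -14, -6, -11]:

Scanning through the array:
Position 1 (value 10): max_ending_here = 21, max_so_far = 21
Position 2 (value -10): max_ending_here = 11, max_so_far = 21
Position 3 (value 12): max_ending_here = 23, max_so_far = 23
Position 4 (value 1): max_ending_here = 24, max_so_far = 24
Position 5 (value -14): max_ending_here = 10, max_so_far = 24
Position 6 (value -6): max_ending_here = 4, max_so_far = 24
Position 7 (value -11): max_ending_here = -7, max_so_far = 24

Maximum subarray: [11, 10, -10, 12, 1]
Maximum sum: 24

The maximum subarray is [11, 10, -10, 12, 1] with sum 24. This subarray runs from index 0 to index 4.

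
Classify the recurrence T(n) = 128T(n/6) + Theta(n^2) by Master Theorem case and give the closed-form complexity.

Master Theorem for T(n) = 128T(n/6) + O(n^2):

a = 128, b = 6, c = 2
log_b(a) = log_6(128) = 2.7080

Case 1: c = 2 < log_6(128) = 2.7080
T(n) = O(n^(log_6 128))

For T(n) = 128T(n/6) + O(n^2): log_6(128) = 2.7080. This is Case 1 of the Master Theorem (c < log_b(a), work dominated by leaves), giving O(n^(log_6 128)).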